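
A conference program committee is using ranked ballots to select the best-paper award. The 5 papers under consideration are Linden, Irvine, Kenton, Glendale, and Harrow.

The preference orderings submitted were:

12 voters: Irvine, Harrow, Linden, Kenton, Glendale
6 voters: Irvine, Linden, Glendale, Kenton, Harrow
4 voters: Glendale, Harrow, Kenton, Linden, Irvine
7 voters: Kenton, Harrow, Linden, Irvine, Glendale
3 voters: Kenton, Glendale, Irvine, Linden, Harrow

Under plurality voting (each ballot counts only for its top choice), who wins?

Irvine

First-place vote totals:
  Linden: 0
  Irvine: 18
  Kenton: 10
  Glendale: 4
  Harrow: 0
Irvine has the most first-place votes.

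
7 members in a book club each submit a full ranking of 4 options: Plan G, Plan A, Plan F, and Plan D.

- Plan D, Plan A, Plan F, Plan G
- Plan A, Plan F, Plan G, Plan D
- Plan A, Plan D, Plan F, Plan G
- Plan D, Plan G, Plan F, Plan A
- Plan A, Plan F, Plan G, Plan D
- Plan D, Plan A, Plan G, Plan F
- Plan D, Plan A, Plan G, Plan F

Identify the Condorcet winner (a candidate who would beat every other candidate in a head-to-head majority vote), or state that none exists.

Plan D

Head-to-head results (7 voters total):
Plan G vs Plan A: Plan A wins 6–1.
Plan G vs Plan F: Plan F wins 4–3.
Plan G vs Plan D: Plan D wins 5–2.
Plan A vs Plan F: Plan A wins 6–1.
Plan A vs Plan D: Plan D wins 4–3.
Plan F vs Plan D: Plan D wins 5–2.
Plan D beats each rival — Plan G (5–2), Plan A (4–3), Plan F (5–2) — so Plan D is the Condorcet winner.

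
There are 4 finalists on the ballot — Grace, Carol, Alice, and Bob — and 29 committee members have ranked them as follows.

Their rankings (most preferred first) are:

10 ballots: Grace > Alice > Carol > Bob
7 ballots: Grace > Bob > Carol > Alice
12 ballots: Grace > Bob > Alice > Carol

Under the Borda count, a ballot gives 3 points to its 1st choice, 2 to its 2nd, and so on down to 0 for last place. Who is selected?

Borda scores:
  Grace: 10·3 + 7·3 + 12·3 = 87
  Carol: 10·1 + 7·1 + 12·0 = 17
  Alice: 10·2 + 7·0 + 12·1 = 32
  Bob: 10·0 + 7·2 + 12·2 = 38
Grace has the highest total.

Grace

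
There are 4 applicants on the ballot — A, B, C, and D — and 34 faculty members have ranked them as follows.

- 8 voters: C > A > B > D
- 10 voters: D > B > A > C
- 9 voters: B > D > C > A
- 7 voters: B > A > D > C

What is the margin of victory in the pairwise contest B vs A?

18

Ballots ranking B above A: 10+9+7 = 26.
Ballots ranking A above B: 8.
B wins 26–8, a margin of 18.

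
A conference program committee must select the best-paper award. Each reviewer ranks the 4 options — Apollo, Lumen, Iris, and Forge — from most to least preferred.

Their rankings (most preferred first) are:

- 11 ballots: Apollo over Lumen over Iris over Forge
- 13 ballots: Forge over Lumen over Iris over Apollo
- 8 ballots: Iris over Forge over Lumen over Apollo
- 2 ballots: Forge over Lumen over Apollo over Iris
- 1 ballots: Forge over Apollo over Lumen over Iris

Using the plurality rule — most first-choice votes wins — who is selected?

Forge

First-place vote totals:
  Apollo: 11
  Lumen: 0
  Iris: 8
  Forge: 16
Forge has the most first-place votes.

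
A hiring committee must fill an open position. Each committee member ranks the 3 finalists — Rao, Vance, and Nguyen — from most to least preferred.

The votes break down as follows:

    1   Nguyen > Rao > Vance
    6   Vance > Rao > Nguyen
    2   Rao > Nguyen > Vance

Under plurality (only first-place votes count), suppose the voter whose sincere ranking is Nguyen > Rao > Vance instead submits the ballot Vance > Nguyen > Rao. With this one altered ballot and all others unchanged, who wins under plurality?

First-place totals with the altered ballot: Rao 2, Vance 7, Nguyen 0.
The winner is unchanged: still Vance.

Vance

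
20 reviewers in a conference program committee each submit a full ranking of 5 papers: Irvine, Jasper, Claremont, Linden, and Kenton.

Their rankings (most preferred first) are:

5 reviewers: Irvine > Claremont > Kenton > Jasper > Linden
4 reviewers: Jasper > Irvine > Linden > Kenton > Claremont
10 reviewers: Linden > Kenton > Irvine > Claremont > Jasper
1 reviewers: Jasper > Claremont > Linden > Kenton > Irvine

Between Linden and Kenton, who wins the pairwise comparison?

Linden

Ballots ranking Linden above Kenton: 4+10+1 = 15.
Ballots ranking Kenton above Linden: 5.
Linden wins the head-to-head, 15–5.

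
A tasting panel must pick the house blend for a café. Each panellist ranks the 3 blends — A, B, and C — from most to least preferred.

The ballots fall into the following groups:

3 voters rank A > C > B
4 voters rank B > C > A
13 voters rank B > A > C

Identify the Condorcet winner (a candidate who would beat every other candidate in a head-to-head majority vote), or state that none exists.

B

Head-to-head results (20 voters total):
A vs B: B wins 17–3.
A vs C: A wins 16–4.
B vs C: B wins 17–3.
B beats each rival — A (17–3), C (17–3) — so B is the Condorcet winner.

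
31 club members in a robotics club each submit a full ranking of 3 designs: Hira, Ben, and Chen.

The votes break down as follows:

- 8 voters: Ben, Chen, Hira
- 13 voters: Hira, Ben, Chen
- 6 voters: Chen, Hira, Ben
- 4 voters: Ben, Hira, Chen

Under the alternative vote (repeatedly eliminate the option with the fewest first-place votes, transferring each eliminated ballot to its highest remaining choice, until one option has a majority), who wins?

Round 1: Hira 13, Ben 12, Chen 6. Chen has the fewest and is eliminated.
Round 2: Hira 19, Ben 12. Hira has a majority.

Hira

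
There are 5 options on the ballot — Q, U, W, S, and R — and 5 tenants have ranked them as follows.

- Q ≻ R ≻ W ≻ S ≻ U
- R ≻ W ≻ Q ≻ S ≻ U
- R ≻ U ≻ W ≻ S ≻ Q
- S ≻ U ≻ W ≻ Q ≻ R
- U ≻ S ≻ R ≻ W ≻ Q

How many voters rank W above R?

Ballots ranking W above R: 1.
Ballots ranking R above W: 4.
So 1 of 5 voters prefer W to R.

1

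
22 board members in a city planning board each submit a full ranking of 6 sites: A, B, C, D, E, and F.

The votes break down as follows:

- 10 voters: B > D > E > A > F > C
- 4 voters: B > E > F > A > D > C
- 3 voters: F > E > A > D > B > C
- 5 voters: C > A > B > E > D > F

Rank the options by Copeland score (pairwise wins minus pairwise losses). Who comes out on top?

Pairwise results:
  A vs B: B wins 14–8.
  A vs C: A wins 17–5.
  A vs D: A wins 12–10.
  A vs E: E wins 17–5.
  A vs F: A wins 15–7.
  B vs C: B wins 17–5.
  B vs D: B wins 19–3.
  B vs E: B wins 19–3.
  B vs F: B wins 19–3.
  C vs D: D wins 17–5.
  C vs E: E wins 17–5.
  C vs F: F wins 17–5.
  D vs E: E wins 12–10.
  D vs F: D wins 15–7.
  E vs F: E wins 19–3.
Copeland scores (wins − losses):
  A: 3 − 2 = 1
  B: 5 − 0 = 5
  C: 0 − 5 = -5
  D: 2 − 3 = -1
  E: 4 − 1 = 3
  F: 1 − 4 = -3
B has the best Copeland score.

B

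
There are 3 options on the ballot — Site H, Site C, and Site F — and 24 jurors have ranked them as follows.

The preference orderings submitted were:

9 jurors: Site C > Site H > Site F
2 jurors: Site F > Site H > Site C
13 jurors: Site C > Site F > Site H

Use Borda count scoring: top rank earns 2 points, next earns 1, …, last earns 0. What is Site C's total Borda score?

Borda scores:
  Site H: 9·1 + 2·1 + 13·0 = 11
  Site C: 9·2 + 2·0 + 13·2 = 44
  Site F: 9·0 + 2·2 + 13·1 = 17

44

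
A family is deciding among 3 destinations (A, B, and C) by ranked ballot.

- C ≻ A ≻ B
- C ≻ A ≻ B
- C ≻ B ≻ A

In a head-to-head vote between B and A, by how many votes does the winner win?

Ballots ranking B above A: 1.
Ballots ranking A above B: 2.
A wins 2–1, a margin of 1.

1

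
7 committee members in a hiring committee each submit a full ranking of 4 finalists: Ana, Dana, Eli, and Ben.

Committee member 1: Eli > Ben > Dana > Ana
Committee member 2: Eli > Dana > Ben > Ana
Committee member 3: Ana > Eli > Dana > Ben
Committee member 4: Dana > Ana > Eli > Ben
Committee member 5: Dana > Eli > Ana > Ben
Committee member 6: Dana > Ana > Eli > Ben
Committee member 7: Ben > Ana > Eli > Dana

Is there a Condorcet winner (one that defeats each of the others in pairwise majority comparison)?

Head-to-head results (7 voters total):
Ana vs Dana: Dana wins 5–2.
Ana vs Eli: Ana wins 4–3.
Ana vs Ben: Ana wins 4–3.
Dana vs Eli: Eli wins 4–3.
Dana vs Ben: Dana wins 5–2.
Eli vs Ben: Eli wins 6–1.
No candidate beats all others: Ana beats Eli beats Dana beats Ana, a majority cycle.

No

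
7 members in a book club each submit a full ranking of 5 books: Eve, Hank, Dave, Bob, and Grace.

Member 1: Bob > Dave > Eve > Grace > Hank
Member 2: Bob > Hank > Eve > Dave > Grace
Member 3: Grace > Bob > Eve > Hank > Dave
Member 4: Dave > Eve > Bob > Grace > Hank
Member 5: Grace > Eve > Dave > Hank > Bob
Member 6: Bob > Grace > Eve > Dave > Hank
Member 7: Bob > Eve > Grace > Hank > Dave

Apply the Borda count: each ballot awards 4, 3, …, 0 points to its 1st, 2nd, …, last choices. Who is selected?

Borda scores:
  Eve: 2 + 2 + 2 + 3 + 3 + 2 + 3 = 17
  Hank: 0 + 3 + 1 + 0 + 1 + 0 + 1 = 6
  Dave: 3 + 1 + 0 + 4 + 2 + 1 + 0 = 11
  Bob: 4 + 4 + 3 + 2 + 0 + 4 + 4 = 21
  Grace: 1 + 0 + 4 + 1 + 4 + 3 + 2 = 15
Bob has the highest total.

Bob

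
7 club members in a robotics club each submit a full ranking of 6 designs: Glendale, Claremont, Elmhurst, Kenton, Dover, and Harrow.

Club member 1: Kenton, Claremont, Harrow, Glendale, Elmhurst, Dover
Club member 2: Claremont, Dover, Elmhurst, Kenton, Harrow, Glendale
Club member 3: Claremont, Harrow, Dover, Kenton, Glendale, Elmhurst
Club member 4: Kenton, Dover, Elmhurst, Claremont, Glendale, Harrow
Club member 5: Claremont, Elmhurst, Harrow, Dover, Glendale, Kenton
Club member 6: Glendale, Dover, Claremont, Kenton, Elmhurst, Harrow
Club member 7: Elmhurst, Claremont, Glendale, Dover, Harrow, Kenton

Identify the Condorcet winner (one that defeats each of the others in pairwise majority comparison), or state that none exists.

Claremont

Head-to-head results (7 voters total):
Glendale vs Claremont: Claremont wins 6–1.
Glendale vs Elmhurst: Elmhurst wins 4–3.
Glendale vs Kenton: Kenton wins 4–3.
Glendale vs Dover: Dover wins 4–3.
Glendale vs Harrow: Harrow wins 4–3.
Claremont vs Elmhurst: Claremont wins 5–2.
Claremont vs Kenton: Claremont wins 5–2.
Claremont vs Dover: Claremont wins 5–2.
Claremont vs Harrow: Claremont wins 7–0.
Elmhurst vs Kenton: Kenton wins 4–3.
Elmhurst vs Dover: Dover wins 4–3.
Elmhurst vs Harrow: Elmhurst wins 5–2.
Kenton vs Dover: Dover wins 5–2.
Kenton vs Harrow: Kenton wins 4–3.
Dover vs Harrow: Dover wins 4–3.
Claremont beats each rival — Glendale (6–1), Elmhurst (5–2), Kenton (5–2), Dover (5–2), Harrow (7–0) — so Claremont is the Condorcet winner.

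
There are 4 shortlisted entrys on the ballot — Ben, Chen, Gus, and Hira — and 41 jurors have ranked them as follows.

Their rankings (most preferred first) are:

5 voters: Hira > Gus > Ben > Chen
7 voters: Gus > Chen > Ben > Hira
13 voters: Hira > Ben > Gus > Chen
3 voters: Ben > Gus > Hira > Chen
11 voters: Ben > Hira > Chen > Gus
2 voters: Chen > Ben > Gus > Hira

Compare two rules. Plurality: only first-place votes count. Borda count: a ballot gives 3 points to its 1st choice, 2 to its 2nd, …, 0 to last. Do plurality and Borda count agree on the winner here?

Plurality first-place counts: Ben 14, Chen 2, Gus 7, Hira 18 → Hira.
Borda totals: Ben 84, Chen 31, Gus 52, Hira 79 → Ben.
The two rules disagree: plurality picks Hira, Borda picks Ben.

No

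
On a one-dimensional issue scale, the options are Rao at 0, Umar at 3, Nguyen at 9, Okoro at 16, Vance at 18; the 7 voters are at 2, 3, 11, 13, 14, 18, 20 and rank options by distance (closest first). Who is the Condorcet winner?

Okoro

With single-peaked preferences on a line, the Condorcet winner is the candidate closest to the median voter.
The median voter (position 13) is closest to Okoro at 16.
Check: Okoro vs Rao — voters closer to Okoro: 5 of 7.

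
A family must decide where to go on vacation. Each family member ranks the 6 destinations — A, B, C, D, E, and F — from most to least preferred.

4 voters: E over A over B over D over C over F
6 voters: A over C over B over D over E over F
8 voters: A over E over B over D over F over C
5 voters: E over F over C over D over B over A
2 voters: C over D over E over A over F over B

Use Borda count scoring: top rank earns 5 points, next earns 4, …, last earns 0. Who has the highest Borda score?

A

Borda scores:
  A: 4·4 + 6·5 + 8·5 + 5·0 + 2·2 = 90
  B: 4·3 + 6·3 + 8·3 + 5·1 + 2·0 = 59
  C: 4·1 + 6·4 + 8·0 + 5·3 + 2·5 = 53
  D: 4·2 + 6·2 + 8·2 + 5·2 + 2·4 = 54
  E: 4·5 + 6·1 + 8·4 + 5·5 + 2·3 = 89
  F: 4·0 + 6·0 + 8·1 + 5·4 + 2·1 = 30
A has the highest total.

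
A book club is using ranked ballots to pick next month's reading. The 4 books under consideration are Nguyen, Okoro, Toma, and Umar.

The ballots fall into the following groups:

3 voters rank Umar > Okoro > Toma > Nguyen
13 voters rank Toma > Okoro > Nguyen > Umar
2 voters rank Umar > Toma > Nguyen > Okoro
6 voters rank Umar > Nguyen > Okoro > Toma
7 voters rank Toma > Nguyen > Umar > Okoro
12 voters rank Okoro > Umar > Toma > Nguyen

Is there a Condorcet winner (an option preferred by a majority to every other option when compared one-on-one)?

No

Head-to-head results (43 voters total):
Nguyen vs Okoro: Okoro wins 28–15.
Nguyen vs Toma: Toma wins 37–6.
Nguyen vs Umar: Umar wins 23–20.
Okoro vs Toma: Toma wins 22–21.
Okoro vs Umar: Okoro wins 25–18.
Toma vs Umar: Umar wins 23–20.
No candidate beats all others: Okoro beats Umar beats Toma beats Okoro, a majority cycle.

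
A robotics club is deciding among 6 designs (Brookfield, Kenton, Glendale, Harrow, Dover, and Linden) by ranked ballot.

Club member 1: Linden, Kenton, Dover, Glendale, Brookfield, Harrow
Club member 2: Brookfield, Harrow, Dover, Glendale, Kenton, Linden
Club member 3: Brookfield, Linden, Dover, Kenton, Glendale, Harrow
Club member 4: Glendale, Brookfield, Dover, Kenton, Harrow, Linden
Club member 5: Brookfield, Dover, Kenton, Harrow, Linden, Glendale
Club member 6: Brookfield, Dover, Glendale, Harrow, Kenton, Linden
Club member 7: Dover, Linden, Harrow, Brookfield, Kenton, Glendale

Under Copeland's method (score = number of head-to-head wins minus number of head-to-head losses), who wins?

Brookfield

Pairwise results:
  Brookfield vs Kenton: Brookfield wins 6–1.
  Brookfield vs Glendale: Brookfield wins 5–2.
  Brookfield vs Harrow: Brookfield wins 6–1.
  Brookfield vs Dover: Brookfield wins 5–2.
  Brookfield vs Linden: Brookfield wins 5–2.
  Kenton vs Glendale: Kenton wins 4–3.
  Kenton vs Harrow: Kenton wins 4–3.
  Kenton vs Dover: Dover wins 6–1.
  Kenton vs Linden: Kenton wins 4–3.
  Glendale vs Harrow: Glendale wins 4–3.
  Glendale vs Dover: Dover wins 6–1.
  Glendale vs Linden: Linden wins 4–3.
  Harrow vs Dover: Dover wins 6–1.
  Harrow vs Linden: Harrow wins 4–3.
  Dover vs Linden: Dover wins 5–2.
Copeland scores (wins − losses):
  Brookfield: 5 − 0 = 5
  Kenton: 3 − 2 = 1
  Glendale: 1 − 4 = -3
  Harrow: 1 − 4 = -3
  Dover: 4 − 1 = 3
  Linden: 1 − 4 = -3
Brookfield has the best Copeland score.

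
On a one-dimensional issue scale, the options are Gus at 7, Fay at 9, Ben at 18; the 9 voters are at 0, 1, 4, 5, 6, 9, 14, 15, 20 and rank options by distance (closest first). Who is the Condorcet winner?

Gus

With single-peaked preferences on a line, the Condorcet winner is the candidate closest to the median voter.
The median voter (position 6) is closest to Gus at 7.
Check: Gus vs Fay — voters closer to Gus: 5 of 9.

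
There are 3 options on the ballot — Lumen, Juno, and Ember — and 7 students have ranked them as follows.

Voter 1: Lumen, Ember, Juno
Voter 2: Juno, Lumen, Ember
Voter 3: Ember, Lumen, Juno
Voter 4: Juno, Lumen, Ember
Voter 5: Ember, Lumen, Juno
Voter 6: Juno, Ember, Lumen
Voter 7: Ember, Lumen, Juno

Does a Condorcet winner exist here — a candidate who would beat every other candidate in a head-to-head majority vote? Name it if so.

Ember

Head-to-head results (7 voters total):
Lumen vs Juno: Lumen wins 4–3.
Lumen vs Ember: Ember wins 4–3.
Juno vs Ember: Ember wins 4–3.
Ember beats each rival — Lumen (4–3), Juno (4–3) — so Ember is the Condorcet winner.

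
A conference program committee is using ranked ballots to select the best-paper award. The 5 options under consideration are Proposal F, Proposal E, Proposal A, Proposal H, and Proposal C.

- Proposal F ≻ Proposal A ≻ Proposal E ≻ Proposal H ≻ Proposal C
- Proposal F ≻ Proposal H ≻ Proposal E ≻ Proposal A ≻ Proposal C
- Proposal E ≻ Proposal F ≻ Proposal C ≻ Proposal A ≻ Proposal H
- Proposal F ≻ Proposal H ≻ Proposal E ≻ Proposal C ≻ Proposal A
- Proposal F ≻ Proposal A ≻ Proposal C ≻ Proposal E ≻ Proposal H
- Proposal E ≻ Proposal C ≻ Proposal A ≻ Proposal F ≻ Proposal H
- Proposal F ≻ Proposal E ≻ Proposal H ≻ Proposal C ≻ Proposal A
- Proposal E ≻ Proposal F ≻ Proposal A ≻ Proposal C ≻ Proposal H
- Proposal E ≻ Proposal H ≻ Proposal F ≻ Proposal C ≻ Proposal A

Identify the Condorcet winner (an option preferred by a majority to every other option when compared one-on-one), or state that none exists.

Proposal F

Head-to-head results (9 voters total):
Proposal F vs Proposal E: Proposal F wins 5–4.
Proposal F vs Proposal A: Proposal F wins 8–1.
Proposal F vs Proposal H: Proposal F wins 8–1.
Proposal F vs Proposal C: Proposal F wins 8–1.
Proposal E vs Proposal A: Proposal E wins 7–2.
Proposal E vs Proposal H: Proposal E wins 7–2.
Proposal E vs Proposal C: Proposal E wins 8–1.
Proposal A vs Proposal H: Proposal A wins 5–4.
Proposal A vs Proposal C: Proposal C wins 5–4.
Proposal H vs Proposal C: Proposal H wins 5–4.
Proposal F beats each rival — Proposal E (5–4), Proposal A (8–1), Proposal H (8–1), Proposal C (8–1) — so Proposal F is the Condorcet winner.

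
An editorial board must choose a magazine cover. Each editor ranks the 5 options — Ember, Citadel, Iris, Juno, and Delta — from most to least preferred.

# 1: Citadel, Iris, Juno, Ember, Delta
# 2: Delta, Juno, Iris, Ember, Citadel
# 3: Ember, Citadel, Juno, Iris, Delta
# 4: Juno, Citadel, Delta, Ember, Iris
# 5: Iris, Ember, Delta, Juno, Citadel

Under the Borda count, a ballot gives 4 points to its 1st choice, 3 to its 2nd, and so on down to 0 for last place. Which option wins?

Borda scores:
  Ember: 1 + 1 + 4 + 1 + 3 = 10
  Citadel: 4 + 0 + 3 + 3 + 0 = 10
  Iris: 3 + 2 + 1 + 0 + 4 = 10
  Juno: 2 + 3 + 2 + 4 + 1 = 12
  Delta: 0 + 4 + 0 + 2 + 2 = 8
Juno has the highest total.

Juno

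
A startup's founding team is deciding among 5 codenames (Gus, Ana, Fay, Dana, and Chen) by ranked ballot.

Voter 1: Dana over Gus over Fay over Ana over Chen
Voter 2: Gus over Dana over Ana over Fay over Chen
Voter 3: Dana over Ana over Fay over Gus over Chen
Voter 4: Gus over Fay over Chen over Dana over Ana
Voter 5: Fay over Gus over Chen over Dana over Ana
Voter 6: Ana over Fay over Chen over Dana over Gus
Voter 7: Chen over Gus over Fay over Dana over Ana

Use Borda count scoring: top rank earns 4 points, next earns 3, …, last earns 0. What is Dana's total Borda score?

15

Borda scores:
  Gus: 3 + 4 + 1 + 4 + 3 + 0 + 3 = 18
  Ana: 1 + 2 + 3 + 0 + 0 + 4 + 0 = 10
  Fay: 2 + 1 + 2 + 3 + 4 + 3 + 2 = 17
  Dana: 4 + 3 + 4 + 1 + 1 + 1 + 1 = 15
  Chen: 0 + 0 + 0 + 2 + 2 + 2 + 4 = 10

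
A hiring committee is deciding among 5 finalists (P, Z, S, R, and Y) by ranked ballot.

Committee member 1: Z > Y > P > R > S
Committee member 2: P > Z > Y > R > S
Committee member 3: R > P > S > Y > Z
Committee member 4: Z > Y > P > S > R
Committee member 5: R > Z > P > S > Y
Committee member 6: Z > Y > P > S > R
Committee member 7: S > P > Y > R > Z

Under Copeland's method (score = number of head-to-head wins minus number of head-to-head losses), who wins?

Z

Pairwise results:
  P vs Z: Z wins 4–3.
  P vs S: P wins 6–1.
  P vs R: P wins 5–2.
  P vs Y: P wins 4–3.
  Z vs S: Z wins 5–2.
  Z vs R: Z wins 4–3.
  Z vs Y: Z wins 5–2.
  S vs R: R wins 4–3.
  S vs Y: Y wins 4–3.
  R vs Y: Y wins 5–2.
Copeland scores (wins − losses):
  P: 3 − 1 = 2
  Z: 4 − 0 = 4
  S: 0 − 4 = -4
  R: 1 − 3 = -2
  Y: 2 − 2 = 0
Z has the best Copeland score.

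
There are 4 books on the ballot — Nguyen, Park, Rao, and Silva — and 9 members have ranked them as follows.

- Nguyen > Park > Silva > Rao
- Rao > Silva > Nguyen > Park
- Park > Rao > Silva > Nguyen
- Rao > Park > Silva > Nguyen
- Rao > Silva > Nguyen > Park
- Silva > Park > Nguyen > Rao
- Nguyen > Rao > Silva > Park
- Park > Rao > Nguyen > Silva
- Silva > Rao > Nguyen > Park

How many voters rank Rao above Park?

5

Ballots ranking Rao above Park: 5.
Ballots ranking Park above Rao: 4.
So 5 of 9 voters prefer Rao to Park.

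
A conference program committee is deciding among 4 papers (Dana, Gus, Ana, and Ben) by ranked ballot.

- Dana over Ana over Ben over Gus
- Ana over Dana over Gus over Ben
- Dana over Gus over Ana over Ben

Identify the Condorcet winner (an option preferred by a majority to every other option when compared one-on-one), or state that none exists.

Head-to-head results (3 voters total):
Dana vs Gus: Dana wins 3–0.
Dana vs Ana: Dana wins 2–1.
Dana vs Ben: Dana wins 3–0.
Gus vs Ana: Ana wins 2–1.
Gus vs Ben: Gus wins 2–1.
Ana vs Ben: Ana wins 3–0.
Dana beats each rival — Gus (3–0), Ana (2–1), Ben (3–0) — so Dana is the Condorcet winner.

Dana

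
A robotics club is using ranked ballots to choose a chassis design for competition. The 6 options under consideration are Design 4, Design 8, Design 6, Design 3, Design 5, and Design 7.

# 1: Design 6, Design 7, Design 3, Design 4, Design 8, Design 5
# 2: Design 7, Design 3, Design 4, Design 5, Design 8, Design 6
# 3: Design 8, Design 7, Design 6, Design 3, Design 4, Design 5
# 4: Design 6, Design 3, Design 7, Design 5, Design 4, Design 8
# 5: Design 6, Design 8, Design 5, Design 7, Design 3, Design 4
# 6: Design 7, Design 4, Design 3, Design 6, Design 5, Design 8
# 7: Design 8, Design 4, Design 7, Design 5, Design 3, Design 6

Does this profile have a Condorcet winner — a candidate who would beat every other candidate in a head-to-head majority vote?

Yes

Head-to-head results (7 voters total):
Design 4 vs Design 8: Design 4 wins 4–3.
Design 4 vs Design 6: Design 6 wins 4–3.
Design 4 vs Design 3: Design 3 wins 5–2.
Design 4 vs Design 5: Design 4 wins 5–2.
Design 4 vs Design 7: Design 7 wins 6–1.
Design 8 vs Design 6: Design 6 wins 4–3.
Design 8 vs Design 3: Design 3 wins 4–3.
Design 8 vs Design 5: Design 8 wins 4–3.
Design 8 vs Design 7: Design 7 wins 4–3.
Design 6 vs Design 3: Design 6 wins 4–3.
Design 6 vs Design 5: Design 6 wins 5–2.
Design 6 vs Design 7: Design 7 wins 4–3.
Design 3 vs Design 5: Design 3 wins 5–2.
Design 3 vs Design 7: Design 7 wins 6–1.
Design 5 vs Design 7: Design 7 wins 6–1.
Design 7 beats each rival — Design 4 (6–1), Design 8 (4–3), Design 6 (4–3), Design 3 (6–1), Design 5 (6–1) — so Design 7 is the Condorcet winner.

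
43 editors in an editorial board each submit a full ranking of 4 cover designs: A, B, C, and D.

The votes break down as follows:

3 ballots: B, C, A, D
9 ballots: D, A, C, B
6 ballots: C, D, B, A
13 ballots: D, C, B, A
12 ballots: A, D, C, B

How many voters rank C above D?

Ballots ranking C above D: 3+6 = 9.
Ballots ranking D above C: 9+13+12 = 34.
So 9 of 43 voters prefer C to D.

9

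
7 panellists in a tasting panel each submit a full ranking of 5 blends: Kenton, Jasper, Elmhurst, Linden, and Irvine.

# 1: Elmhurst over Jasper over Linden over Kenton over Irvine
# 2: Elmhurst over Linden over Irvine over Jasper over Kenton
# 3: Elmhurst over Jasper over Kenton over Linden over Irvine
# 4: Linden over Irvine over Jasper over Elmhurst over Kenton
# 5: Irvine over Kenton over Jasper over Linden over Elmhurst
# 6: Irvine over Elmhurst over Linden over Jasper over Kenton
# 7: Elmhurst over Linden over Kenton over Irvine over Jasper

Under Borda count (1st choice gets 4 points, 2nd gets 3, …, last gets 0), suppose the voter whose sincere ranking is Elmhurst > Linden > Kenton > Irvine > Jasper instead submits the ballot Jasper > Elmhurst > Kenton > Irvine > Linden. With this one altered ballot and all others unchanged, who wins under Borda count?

Elmhurst

Borda totals with the altered ballot: Kenton 8, Jasper 16, Elmhurst 19, Linden 13, Irvine 14.
The winner is unchanged: still Elmhurst.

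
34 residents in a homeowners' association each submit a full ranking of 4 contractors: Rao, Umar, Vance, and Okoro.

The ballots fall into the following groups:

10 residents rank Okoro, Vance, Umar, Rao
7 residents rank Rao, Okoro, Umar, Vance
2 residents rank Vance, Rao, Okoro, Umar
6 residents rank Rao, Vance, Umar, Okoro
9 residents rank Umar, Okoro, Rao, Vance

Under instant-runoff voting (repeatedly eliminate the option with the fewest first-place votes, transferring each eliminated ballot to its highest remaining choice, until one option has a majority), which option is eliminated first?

Round 1: Rao 13, Okoro 10, Umar 9, Vance 2. Vance has the fewest and is eliminated.
Round 2: Rao 15, Okoro 10, Umar 9. Umar has the fewest and is eliminated.
Round 3: Okoro 19, Rao 15. Okoro has a majority.

Vance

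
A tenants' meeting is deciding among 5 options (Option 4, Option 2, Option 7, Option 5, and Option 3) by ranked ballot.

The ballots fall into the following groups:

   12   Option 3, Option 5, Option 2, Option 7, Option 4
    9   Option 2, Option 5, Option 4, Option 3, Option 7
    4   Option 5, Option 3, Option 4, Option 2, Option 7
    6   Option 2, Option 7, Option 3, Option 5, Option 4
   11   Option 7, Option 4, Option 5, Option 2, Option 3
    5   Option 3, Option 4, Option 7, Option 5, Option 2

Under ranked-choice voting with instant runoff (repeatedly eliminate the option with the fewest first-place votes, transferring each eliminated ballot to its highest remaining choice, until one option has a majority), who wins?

Round 1: Option 3 17, Option 2 15, Option 7 11, Option 5 4, Option 4 0. Option 4 has the fewest and is eliminated.
Round 2: Option 3 17, Option 2 15, Option 7 11, Option 5 4. Option 5 has the fewest and is eliminated.
Round 3: Option 3 21, Option 2 15, Option 7 11. Option 7 has the fewest and is eliminated.
Round 4: Option 2 26, Option 3 21. Option 2 has a majority.

Option 2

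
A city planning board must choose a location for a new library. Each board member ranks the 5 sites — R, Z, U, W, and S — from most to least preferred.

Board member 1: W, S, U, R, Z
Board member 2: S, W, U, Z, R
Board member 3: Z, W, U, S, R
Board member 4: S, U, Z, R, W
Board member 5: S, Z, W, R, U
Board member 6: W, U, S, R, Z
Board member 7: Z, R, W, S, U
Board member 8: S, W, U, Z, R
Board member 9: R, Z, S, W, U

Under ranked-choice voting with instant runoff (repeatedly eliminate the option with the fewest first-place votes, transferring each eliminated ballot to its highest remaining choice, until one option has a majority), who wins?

S

Round 1: S 4, Z 2, W 2, R 1, U 0. U has the fewest and is eliminated.
Round 2: S 4, Z 2, W 2, R 1. R has the fewest and is eliminated.
Round 3: S 4, Z 3, W 2. W has the fewest and is eliminated.
Round 4: S 6, Z 3. S has a majority.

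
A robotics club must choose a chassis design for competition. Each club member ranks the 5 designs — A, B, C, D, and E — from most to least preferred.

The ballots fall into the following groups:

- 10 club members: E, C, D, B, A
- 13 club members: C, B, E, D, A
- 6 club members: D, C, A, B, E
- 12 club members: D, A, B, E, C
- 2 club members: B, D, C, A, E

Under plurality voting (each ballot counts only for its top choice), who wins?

D

First-place vote totals:
  A: 0
  B: 2
  C: 13
  D: 18
  E: 10
D has the most first-place votes.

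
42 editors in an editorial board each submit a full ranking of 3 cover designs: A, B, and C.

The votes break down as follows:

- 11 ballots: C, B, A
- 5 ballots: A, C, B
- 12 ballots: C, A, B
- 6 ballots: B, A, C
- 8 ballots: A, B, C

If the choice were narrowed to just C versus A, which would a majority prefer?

Ballots ranking C above A: 11+12 = 23.
Ballots ranking A above C: 5+6+8 = 19.
C wins the head-to-head, 23–19.

C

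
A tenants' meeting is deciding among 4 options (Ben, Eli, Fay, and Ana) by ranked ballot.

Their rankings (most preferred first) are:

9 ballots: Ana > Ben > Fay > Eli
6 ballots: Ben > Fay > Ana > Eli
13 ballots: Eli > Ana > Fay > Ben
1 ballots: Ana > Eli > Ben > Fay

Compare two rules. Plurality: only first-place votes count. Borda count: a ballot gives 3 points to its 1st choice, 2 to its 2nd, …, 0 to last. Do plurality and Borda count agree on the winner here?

Plurality first-place counts: Ben 6, Eli 13, Fay 0, Ana 10 → Eli.
Borda totals: Ben 37, Eli 41, Fay 34, Ana 62 → Ana.
The two rules disagree: plurality picks Eli, Borda picks Ana.

No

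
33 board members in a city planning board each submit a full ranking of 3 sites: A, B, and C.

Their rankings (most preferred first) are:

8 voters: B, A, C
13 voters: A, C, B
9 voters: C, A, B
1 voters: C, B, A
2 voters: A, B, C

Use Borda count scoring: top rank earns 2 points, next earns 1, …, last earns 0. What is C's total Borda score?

33

Borda scores:
  A: 8·1 + 13·2 + 9·1 + 0 + 2·2 = 47
  B: 8·2 + 13·0 + 9·0 + 1 + 2·1 = 19
  C: 8·0 + 13·1 + 9·2 + 2 + 2·0 = 33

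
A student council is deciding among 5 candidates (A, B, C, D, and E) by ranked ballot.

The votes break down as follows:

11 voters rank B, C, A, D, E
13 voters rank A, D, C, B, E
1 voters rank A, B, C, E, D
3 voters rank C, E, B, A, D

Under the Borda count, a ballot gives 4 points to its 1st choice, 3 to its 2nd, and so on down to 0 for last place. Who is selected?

Borda scores:
  A: 11·2 + 13·4 + 4 + 3·1 = 81
  B: 11·4 + 13·1 + 3 + 3·2 = 66
  C: 11·3 + 13·2 + 2 + 3·4 = 73
  D: 11·1 + 13·3 + 0 + 3·0 = 50
  E: 11·0 + 13·0 + 1 + 3·3 = 10
A has the highest total.

A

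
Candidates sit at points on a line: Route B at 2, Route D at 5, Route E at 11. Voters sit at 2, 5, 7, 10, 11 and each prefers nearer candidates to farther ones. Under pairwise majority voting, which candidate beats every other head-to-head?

Route D

With single-peaked preferences on a line, the Condorcet winner is the candidate closest to the median voter.
The median voter (position 7) is closest to Route D at 5.
Check: Route D vs Route B — voters closer to Route D: 4 of 5.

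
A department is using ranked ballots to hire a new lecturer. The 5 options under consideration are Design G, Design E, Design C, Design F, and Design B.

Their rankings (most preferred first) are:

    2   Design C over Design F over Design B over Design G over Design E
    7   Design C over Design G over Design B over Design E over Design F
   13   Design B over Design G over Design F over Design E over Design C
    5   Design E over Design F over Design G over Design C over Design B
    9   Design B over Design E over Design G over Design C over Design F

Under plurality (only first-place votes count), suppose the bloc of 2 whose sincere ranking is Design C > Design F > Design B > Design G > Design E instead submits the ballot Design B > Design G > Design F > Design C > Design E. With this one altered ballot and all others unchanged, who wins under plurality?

Design B

First-place totals with the altered ballot: Design G 0, Design E 5, Design C 7, Design F 0, Design B 24.
The winner is unchanged: still Design B.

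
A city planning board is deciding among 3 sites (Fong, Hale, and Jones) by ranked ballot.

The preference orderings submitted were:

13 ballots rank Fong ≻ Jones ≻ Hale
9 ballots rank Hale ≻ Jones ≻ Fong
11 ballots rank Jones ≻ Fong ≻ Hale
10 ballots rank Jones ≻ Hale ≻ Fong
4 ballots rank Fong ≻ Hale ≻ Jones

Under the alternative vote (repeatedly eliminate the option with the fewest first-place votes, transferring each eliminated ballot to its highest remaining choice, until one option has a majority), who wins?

Round 1: Jones 21, Fong 17, Hale 9. Hale has the fewest and is eliminated.
Round 2: Jones 30, Fong 17. Jones has a majority.

Jones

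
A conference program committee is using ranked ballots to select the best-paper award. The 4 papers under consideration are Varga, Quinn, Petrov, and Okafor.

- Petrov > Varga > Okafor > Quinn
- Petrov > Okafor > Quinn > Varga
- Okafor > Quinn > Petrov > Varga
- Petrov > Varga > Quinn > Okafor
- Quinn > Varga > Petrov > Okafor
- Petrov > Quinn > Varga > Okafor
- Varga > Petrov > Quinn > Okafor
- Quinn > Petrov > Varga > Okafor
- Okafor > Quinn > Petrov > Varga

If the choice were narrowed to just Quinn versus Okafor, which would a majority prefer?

Quinn

Ballots ranking Quinn above Okafor: 5.
Ballots ranking Okafor above Quinn: 4.
Quinn wins the head-to-head, 5–4.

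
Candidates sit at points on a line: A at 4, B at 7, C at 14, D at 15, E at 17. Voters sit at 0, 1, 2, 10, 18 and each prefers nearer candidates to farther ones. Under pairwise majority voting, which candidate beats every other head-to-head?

With single-peaked preferences on a line, the Condorcet winner is the candidate closest to the median voter.
The median voter (position 2) is closest to A at 4.
Check: A vs E — voters closer to A: 4 of 5.

A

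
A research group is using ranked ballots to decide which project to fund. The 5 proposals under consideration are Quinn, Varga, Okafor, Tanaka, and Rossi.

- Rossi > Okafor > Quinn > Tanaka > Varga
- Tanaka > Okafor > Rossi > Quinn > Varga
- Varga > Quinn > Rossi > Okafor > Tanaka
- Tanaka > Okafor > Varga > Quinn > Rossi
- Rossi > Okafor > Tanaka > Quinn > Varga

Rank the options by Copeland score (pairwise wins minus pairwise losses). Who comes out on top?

Rossi

Pairwise results:
  Quinn vs Varga: Quinn wins 3–2.
  Quinn vs Okafor: Okafor wins 4–1.
  Quinn vs Tanaka: Tanaka wins 3–2.
  Quinn vs Rossi: Rossi wins 3–2.
  Varga vs Okafor: Okafor wins 4–1.
  Varga vs Tanaka: Tanaka wins 4–1.
  Varga vs Rossi: Rossi wins 3–2.
  Okafor vs Tanaka: Okafor wins 3–2.
  Okafor vs Rossi: Rossi wins 3–2.
  Tanaka vs Rossi: Rossi wins 3–2.
Copeland scores (wins − losses):
  Quinn: 1 − 3 = -2
  Varga: 0 − 4 = -4
  Okafor: 3 − 1 = 2
  Tanaka: 2 − 2 = 0
  Rossi: 4 − 0 = 4
Rossi has the best Copeland score.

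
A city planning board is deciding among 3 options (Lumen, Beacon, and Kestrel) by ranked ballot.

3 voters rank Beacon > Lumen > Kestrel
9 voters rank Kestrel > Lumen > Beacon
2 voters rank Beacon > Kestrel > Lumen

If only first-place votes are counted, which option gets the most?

Kestrel

First-place vote totals:
  Lumen: 0
  Beacon: 5
  Kestrel: 9
Kestrel has the most first-place votes.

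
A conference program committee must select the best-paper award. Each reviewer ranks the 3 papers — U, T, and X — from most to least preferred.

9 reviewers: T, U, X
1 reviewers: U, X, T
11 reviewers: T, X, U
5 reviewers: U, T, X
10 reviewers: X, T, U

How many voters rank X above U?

Ballots ranking X above U: 11+10 = 21.
Ballots ranking U above X: 9+1+5 = 15.
So 21 of 36 voters prefer X to U.

21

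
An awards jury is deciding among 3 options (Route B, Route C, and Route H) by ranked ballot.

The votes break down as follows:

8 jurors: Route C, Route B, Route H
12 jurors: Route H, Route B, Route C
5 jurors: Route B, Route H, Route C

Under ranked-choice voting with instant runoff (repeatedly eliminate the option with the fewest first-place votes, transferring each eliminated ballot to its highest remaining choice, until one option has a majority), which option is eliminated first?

Route B

Round 1: Route H 12, Route C 8, Route B 5. Route B has the fewest and is eliminated.
Round 2: Route H 17, Route C 8. Route H has a majority.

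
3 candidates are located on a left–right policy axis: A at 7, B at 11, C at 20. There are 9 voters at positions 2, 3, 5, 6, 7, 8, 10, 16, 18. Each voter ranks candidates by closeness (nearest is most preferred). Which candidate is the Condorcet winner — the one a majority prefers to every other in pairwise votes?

A

With single-peaked preferences on a line, the Condorcet winner is the candidate closest to the median voter.
The median voter (position 7) is closest to A at 7.
Check: A vs C — voters closer to A: 7 of 9.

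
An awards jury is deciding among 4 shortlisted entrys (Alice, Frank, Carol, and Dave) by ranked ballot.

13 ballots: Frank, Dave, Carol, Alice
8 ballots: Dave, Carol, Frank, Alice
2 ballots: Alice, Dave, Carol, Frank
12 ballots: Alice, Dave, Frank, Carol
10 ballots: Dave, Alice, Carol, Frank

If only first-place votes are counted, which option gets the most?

First-place vote totals:
  Alice: 14
  Frank: 13
  Carol: 0
  Dave: 18
Dave has the most first-place votes.

Dave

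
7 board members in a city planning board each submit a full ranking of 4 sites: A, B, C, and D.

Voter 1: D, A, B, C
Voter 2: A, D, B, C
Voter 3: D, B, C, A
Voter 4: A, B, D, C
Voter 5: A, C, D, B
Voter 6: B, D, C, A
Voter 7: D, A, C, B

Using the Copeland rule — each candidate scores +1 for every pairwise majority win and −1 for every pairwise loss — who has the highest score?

Pairwise results:
  A vs B: A wins 5–2.
  A vs C: A wins 5–2.
  A vs D: D wins 4–3.
  B vs C: B wins 5–2.
  B vs D: D wins 5–2.
  C vs D: D wins 6–1.
Copeland scores (wins − losses):
  A: 2 − 1 = 1
  B: 1 − 2 = -1
  C: 0 − 3 = -3
  D: 3 − 0 = 3
D has the best Copeland score.

D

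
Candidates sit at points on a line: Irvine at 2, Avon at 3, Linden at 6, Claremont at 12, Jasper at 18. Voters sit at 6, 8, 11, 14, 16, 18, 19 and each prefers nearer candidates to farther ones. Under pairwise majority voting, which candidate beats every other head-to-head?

With single-peaked preferences on a line, the Condorcet winner is the candidate closest to the median voter.
The median voter (position 14) is closest to Claremont at 12.
Check: Claremont vs Linden — voters closer to Claremont: 5 of 7.

Claremont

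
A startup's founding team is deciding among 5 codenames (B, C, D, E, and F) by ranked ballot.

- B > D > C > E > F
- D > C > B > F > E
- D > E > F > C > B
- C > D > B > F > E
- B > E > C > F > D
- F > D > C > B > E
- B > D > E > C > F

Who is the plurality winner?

First-place vote totals:
  B: 3
  C: 1
  D: 2
  E: 0
  F: 1
B has the most first-place votes.

B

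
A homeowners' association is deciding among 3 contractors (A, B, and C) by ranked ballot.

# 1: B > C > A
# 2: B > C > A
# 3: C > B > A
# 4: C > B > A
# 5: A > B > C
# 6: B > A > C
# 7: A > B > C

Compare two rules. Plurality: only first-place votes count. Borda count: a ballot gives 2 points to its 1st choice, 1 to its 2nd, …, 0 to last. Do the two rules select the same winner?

Yes

Plurality first-place counts: A 2, B 3, C 2 → B.
Borda totals: A 5, B 10, C 6 → B.
The two rules agree on B.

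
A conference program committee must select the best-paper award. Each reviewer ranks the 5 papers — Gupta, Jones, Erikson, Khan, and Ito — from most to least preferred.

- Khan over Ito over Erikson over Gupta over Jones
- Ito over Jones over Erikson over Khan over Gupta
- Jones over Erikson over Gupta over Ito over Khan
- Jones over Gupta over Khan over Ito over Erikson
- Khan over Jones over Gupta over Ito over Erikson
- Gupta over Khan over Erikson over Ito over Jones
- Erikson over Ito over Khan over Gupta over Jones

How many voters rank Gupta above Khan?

3

Ballots ranking Gupta above Khan: 3.
Ballots ranking Khan above Gupta: 4.
So 3 of 7 voters prefer Gupta to Khan.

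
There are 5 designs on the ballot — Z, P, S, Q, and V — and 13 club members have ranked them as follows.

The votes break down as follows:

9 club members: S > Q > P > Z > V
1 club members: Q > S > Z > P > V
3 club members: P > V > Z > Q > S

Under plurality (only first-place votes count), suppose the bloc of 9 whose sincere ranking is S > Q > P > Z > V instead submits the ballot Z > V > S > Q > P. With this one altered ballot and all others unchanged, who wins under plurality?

Z

First-place totals with the altered ballot: Z 9, P 3, S 0, Q 1, V 0.
The switch changes the winner from S to Z.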